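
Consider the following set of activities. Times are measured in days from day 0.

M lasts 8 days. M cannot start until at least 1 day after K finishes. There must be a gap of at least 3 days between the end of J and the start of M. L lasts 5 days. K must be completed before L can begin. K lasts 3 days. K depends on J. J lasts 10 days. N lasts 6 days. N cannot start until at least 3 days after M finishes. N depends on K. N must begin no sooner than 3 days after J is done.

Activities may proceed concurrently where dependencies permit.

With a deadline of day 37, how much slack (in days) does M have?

J can start immediately at day 0; it finishes at day 10.
K waits on J (finishes day 10), so it starts at day 10 and finishes at 10 + 3 = day 13.
M has to wait for K (finishes day 13, plus 1-day gap → day 14); J (finishes day 10, plus 3-day gap → day 13). The latest of these is day 14, so M runs day 14 to 14 + 8 = day 22.

Working backward from the deadline:
To finish by day 37, N (duration 6) must start no later than day 31.
M has to be done before N (must start by day 31, minus 3-day gap → day 28). That means finishing by day 28, i.e. starting by 28 − 8 = day 20.
So M can start as early as day 14 and as late as day 20, giving 20 − 14 = 6 days of slack.

6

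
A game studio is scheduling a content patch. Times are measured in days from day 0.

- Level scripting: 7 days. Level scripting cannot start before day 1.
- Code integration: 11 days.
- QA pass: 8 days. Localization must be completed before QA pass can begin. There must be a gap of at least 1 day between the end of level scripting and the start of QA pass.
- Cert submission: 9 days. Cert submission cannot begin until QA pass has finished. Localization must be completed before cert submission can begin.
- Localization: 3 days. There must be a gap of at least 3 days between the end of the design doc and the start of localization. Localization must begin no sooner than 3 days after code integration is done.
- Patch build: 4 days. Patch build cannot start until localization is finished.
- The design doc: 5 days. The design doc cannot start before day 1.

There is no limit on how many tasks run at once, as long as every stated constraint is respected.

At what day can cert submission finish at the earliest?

Code integration has no prerequisites, so it starts at day 0 and finishes at day 11.
Level scripting waits on its own release at day 1, so it starts at day 1 and finishes at 1 + 7 = day 8.
The design doc cannot begin until its own release at day 1. It runs from day 1 to 1 + 5 = day 6.
For localization: the design doc (finishes day 6, plus 3-day gap → day 9); code integration (finishes day 11, plus 3-day gap → day 14). Taking the maximum gives a start of day 14, and it finishes at 14 + 3 = day 17.
QA pass cannot start until localization (finishes day 17); level scripting (finishes day 8, plus 1-day gap → day 9). The controlling bound is day 17, so QA pass finishes at 17 + 8 = day 25.
Cert submission needs all of QA pass (finishes day 25); localization (finishes day 17). That puts its earliest start at day 25; it finishes at 25 + 9 = day 34.

34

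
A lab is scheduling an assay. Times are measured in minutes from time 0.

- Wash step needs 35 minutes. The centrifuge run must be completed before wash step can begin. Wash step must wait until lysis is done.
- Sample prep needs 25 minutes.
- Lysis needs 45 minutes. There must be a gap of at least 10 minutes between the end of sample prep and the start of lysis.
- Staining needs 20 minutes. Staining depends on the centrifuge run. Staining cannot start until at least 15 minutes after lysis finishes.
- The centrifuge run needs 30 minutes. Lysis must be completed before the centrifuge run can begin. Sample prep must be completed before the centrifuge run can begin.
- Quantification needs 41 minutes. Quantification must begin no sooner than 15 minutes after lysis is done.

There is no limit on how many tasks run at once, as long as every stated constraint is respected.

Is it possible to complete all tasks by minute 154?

Sample prep has no prerequisites, so it starts at minute 0 and finishes at minute 25.
Lysis cannot begin until sample prep (finishes minute 25, plus 10-minute gap → minute 35). It runs from minute 35 to 35 + 45 = minute 80.
Quantification cannot begin until lysis (finishes minute 80, plus 15-minute gap → minute 95). It runs from minute 95 to 95 + 41 = minute 136.
For the centrifuge run: lysis (finishes minute 80); sample prep (finishes minute 25). Taking the maximum gives a start of minute 80, and it finishes at 80 + 30 = minute 110.
For staining: the centrifuge run (finishes minute 110); lysis (finishes minute 80, plus 15-minute gap → minute 95). Taking the maximum gives a start of minute 110, and it finishes at 110 + 20 = minute 130.
Wash step cannot start until the centrifuge run (finishes minute 110); lysis (finishes minute 80). The controlling bound is minute 110, so wash step finishes at 110 + 35 = minute 145.
Every task is finished by minute 145, which is no later than the deadline of 154, so the schedule is feasible.

Yes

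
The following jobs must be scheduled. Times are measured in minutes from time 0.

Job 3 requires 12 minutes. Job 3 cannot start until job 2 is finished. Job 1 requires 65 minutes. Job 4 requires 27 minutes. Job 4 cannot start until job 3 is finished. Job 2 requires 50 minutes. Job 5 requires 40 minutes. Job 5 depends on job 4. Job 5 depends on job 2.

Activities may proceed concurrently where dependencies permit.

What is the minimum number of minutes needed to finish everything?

Nothing blocks job 2, so it runs from minute 0 to minute 50.
Job 3 cannot begin until job 2 (finishes minute 50). It runs from minute 50 to 50 + 12 = minute 62.
Job 4 waits on job 3 (finishes minute 62), so it starts at minute 62 and finishes at 62 + 27 = minute 89.
For job 5: job 4 (finishes minute 89); job 2 (finishes minute 50). Taking the maximum gives a start of minute 89, and it finishes at 89 + 40 = minute 129.
Job 1 has no prerequisites, so it starts at minute 0 and finishes at minute 65.
All tasks are finished once the last one completes. Finish times: Job 1 at 65, Job 2 at 50, Job 3 at 62, Job 4 at 89, Job 5 at 129. The latest is minute 129.

129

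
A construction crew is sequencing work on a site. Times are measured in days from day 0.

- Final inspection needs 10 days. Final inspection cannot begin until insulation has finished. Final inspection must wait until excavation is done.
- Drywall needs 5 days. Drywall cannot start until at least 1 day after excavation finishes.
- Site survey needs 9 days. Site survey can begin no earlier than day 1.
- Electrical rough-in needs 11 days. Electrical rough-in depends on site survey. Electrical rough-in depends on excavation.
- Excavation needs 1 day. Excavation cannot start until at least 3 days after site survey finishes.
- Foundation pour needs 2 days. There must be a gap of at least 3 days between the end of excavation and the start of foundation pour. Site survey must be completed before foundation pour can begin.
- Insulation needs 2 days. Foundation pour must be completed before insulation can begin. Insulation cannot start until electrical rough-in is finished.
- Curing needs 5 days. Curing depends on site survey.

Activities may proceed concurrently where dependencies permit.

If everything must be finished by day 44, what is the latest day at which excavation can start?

20

Final inspection has no dependents, so it just needs to finish by day 44. Starting by 44 − 10 = day 34 achieves that.
Insulation must finish before final inspection (must start by day 34). With a 2-day duration, insulation must start by 34 − 2 = day 32.
Foundation pour has to be done before insulation (must start by day 32). That means finishing by day 32, i.e. starting by 32 − 2 = day 30.
Electrical rough-in has to be done before insulation (must start by day 32). That means finishing by day 32, i.e. starting by 32 − 11 = day 21.
Nothing follows drywall; the deadline of day 44 is its only limit. It must start by 44 − 5 = day 39.
Excavation has several dependents: foundation pour (must start by day 30, minus 3-day gap → day 27); electrical rough-in (must start by day 21); drywall (must start by day 39, minus 1-day gap → day 38); final inspection (must start by day 34). The earliest of those limits is day 21, so excavation must start by 21 − 1 = day 20.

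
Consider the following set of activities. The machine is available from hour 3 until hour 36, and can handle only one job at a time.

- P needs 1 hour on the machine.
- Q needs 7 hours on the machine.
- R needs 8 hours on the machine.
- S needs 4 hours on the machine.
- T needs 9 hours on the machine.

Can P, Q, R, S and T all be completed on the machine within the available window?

Yes

The machine window is 36 − 3 = 33 hours.
Running back to back, the jobs need 1 + 7 + 8 + 4 + 9 = 29 hours on the machine.
Since 29 ≤ 33, they fit within the window.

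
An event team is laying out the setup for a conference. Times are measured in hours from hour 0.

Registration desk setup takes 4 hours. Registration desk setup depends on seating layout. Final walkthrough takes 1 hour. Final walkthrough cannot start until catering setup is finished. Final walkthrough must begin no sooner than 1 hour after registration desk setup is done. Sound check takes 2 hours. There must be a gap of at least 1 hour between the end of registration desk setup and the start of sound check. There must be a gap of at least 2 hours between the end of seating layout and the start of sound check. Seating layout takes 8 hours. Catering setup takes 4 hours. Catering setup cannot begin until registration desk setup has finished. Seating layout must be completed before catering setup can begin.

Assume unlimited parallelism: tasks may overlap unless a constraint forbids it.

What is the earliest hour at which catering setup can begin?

12

Seating layout has no prerequisites, so it starts at hour 0 and finishes at hour 8.
After seating layout (finishes hour 8), registration desk setup can start at hour 8 and finishes at hour 12.
Catering setup waits on registration desk setup (finishes hour 12); seating layout (finishes hour 8). The latest of these is hour 12, which is the earliest catering setup can start.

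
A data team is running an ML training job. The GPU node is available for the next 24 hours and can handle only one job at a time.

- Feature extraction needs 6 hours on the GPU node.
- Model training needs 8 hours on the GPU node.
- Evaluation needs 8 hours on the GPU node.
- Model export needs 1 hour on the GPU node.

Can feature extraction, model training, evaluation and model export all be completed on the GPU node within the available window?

Running back to back, the jobs need 6 + 8 + 8 + 1 = 23 hours on the GPU node.
Since 23 ≤ 24, they fit within the window.

Yes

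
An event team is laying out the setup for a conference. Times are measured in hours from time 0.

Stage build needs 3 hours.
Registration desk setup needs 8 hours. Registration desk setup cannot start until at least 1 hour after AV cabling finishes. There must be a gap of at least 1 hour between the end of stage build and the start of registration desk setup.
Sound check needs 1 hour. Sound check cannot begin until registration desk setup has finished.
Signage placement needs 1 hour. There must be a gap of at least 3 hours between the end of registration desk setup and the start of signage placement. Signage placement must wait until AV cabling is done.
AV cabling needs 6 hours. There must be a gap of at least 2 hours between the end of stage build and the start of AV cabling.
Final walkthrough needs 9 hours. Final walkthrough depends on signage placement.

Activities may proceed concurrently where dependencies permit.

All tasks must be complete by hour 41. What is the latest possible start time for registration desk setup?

To finish by hour 41, final walkthrough (duration 9) must start no later than hour 32.
Signage placement must finish before final walkthrough (must start by hour 32). With a 1-hour duration, signage placement must start by 32 − 1 = hour 31.
Nothing follows sound check; the deadline of hour 41 is its only limit. It must start by 41 − 1 = hour 40.
Registration desk setup feeds signage placement (must start by hour 31, minus 3-hour gap → hour 28); sound check (must start by hour 40). Taking the minimum, registration desk setup must finish by hour 28 and start by 28 − 8 = hour 20.

20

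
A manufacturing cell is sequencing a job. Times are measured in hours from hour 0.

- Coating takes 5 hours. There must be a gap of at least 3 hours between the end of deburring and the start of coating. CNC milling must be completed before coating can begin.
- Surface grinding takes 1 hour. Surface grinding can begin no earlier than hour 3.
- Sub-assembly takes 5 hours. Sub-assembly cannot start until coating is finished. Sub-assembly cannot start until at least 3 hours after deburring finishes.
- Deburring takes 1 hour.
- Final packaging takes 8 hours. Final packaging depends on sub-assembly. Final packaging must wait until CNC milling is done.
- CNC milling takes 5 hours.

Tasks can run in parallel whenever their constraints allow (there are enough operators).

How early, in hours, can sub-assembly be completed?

15

CNC milling can start immediately at hour 0; it finishes at hour 5.
Deburring can start immediately at hour 0; it finishes at hour 1.
Coating has to wait for deburring (finishes hour 1, plus 3-hour gap → hour 4); CNC milling (finishes hour 5). The latest of these is hour 5, so coating runs hour 5 to 5 + 5 = hour 10.
Sub-assembly has to wait for coating (finishes hour 10); deburring (finishes hour 1, plus 3-hour gap → hour 4). The latest of these is hour 10, so sub-assembly runs hour 10 to 10 + 5 = hour 15.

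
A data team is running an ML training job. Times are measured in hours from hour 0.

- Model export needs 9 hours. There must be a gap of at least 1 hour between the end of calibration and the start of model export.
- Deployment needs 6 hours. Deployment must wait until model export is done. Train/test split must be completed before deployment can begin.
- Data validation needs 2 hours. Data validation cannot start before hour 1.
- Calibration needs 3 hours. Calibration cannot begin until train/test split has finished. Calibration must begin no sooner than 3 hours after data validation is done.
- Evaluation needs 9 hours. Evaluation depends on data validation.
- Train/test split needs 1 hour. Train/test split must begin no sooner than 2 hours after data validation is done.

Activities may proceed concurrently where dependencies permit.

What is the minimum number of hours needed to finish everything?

Data validation cannot begin until its own release at hour 1. It runs from hour 1 to 1 + 2 = hour 3.
Evaluation cannot begin until data validation (finishes hour 3). It runs from hour 3 to 3 + 9 = hour 12.
Train/test split waits on data validation (finishes hour 3, plus 2-hour gap → hour 5), so it starts at hour 5 and finishes at 5 + 1 = hour 6.
Calibration has to wait for train/test split (finishes hour 6); data validation (finishes hour 3, plus 3-hour gap → hour 6). The latest of these is hour 6, so calibration runs hour 6 to 6 + 3 = hour 9.
After calibration (finishes hour 9, plus 1-hour gap → hour 10), model export can start at hour 10 and finishes at hour 19.
Deployment cannot start until model export (finishes hour 19); train/test split (finishes hour 6). The controlling bound is hour 19, so deployment finishes at 19 + 6 = hour 25.
All tasks are finished once the last one completes. Finish times: Data validation at 3, Train/test split at 6, Evaluation at 12, Calibration at 9, Model export at 19, Deployment at 25. The latest is hour 25.

25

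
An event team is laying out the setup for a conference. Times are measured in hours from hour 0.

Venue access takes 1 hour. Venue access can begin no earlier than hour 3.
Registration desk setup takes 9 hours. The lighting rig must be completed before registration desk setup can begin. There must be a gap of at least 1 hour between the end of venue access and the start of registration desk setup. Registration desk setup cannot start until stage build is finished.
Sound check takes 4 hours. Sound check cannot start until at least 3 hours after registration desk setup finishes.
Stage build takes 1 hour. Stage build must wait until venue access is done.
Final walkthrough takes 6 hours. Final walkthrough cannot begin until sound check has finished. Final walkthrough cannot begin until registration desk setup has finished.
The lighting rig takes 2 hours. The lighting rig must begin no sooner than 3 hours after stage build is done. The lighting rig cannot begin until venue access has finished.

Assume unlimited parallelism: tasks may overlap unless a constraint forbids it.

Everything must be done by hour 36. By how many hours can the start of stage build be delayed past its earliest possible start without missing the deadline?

Venue access cannot begin until its own release at hour 3. It runs from hour 3 to 3 + 1 = hour 4.
Stage build waits on venue access (finishes hour 4), so it starts at hour 4 and finishes at 4 + 1 = hour 5.

Working backward from the deadline:
To finish by hour 36, final walkthrough (duration 6) must start no later than hour 30.
Sound check feeds into final walkthrough (must start by hour 30); so sound check must finish by hour 30 and therefore start by hour 26.
Registration desk setup must finish in time for sound check (must start by hour 26, minus 3-hour gap → hour 23); final walkthrough (must start by hour 30). The tightest is hour 23, so registration desk setup must start by 23 − 9 = hour 14.
The lighting rig must finish before registration desk setup (must start by hour 14). With a 2-hour duration, the lighting rig must start by 14 − 2 = hour 12.
For stage build: the lighting rig (must start by hour 12, minus 3-hour gap → hour 9); registration desk setup (must start by hour 14). The most restrictive is hour 9; with a 1-hour duration, stage build must start by hour 8.
So stage build can start as early as hour 4 and as late as hour 8, giving 8 − 4 = 4 hours of slack.

4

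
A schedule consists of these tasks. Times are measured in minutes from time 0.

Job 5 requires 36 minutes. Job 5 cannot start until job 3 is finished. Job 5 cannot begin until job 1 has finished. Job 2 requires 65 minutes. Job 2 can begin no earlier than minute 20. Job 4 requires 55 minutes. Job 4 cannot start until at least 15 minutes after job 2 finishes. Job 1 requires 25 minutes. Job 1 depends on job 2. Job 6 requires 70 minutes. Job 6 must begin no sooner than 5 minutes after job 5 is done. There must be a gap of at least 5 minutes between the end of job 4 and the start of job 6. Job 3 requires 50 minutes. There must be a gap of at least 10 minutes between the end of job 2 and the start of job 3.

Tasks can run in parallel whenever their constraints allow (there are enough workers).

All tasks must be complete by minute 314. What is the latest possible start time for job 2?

78

Nothing follows job 6; the deadline of minute 314 is its only limit. It must start by 314 − 70 = minute 244.
Job 5 must finish before job 6 (must start by minute 244, minus 5-minute gap → minute 239). With a 36-minute duration, job 5 must start by 239 − 36 = minute 203.
Job 1 must finish before job 5 (must start by minute 203). With a 25-minute duration, job 1 must start by 203 − 25 = minute 178.
Job 3 must finish before job 5 (must start by minute 203). With a 50-minute duration, job 3 must start by 203 − 50 = minute 153.
Since job 6 (must start by minute 244, minus 5-minute gap → minute 239) depends on it, job 4 must finish by minute 239. Backing off its 55-minute duration gives a latest start of minute 184.
Job 2 must finish in time for job 1 (must start by minute 178); job 3 (must start by minute 153, minus 10-minute gap → minute 143); job 4 (must start by minute 184, minus 15-minute gap → minute 169). The tightest is minute 143, so job 2 must start by 143 − 65 = minute 78.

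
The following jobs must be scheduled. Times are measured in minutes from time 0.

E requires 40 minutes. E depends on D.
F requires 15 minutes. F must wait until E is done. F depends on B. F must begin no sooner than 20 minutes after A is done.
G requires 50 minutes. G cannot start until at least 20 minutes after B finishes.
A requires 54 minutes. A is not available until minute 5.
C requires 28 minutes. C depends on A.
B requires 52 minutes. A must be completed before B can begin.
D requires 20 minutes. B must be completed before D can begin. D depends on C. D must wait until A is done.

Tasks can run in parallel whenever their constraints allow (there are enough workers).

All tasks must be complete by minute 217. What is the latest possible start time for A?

Nothing follows F; the deadline of minute 217 is its only limit. It must start by 217 − 15 = minute 202.
E must finish before F (must start by minute 202). With a 40-minute duration, E must start by 202 − 40 = minute 162.
D feeds into E (must start by minute 162); so D must finish by minute 162 and therefore start by minute 142.
G has no dependents, so it just needs to finish by minute 217. Starting by 217 − 50 = minute 167 achieves that.
B has several dependents: D (must start by minute 142); F (must start by minute 202); G (must start by minute 167, minus 20-minute gap → minute 147). The earliest of those limits is minute 142, so B must start by 142 − 52 = minute 90.
Since D (must start by minute 142) depends on it, C must finish by minute 142. Backing off its 28-minute duration gives a latest start of minute 114.
A has several dependents: B (must start by minute 90); C (must start by minute 114); D (must start by minute 142); F (must start by minute 202, minus 20-minute gap → minute 182). The earliest of those limits is minute 90, so A must start by 90 − 54 = minute 36.

36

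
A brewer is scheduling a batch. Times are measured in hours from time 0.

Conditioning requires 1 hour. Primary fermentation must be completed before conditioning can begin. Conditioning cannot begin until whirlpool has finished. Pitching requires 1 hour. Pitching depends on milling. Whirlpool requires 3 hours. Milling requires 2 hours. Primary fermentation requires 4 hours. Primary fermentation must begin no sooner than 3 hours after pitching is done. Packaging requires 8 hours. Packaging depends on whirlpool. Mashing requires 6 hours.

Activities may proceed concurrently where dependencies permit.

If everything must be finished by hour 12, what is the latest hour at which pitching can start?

Conditioning must finish by hour 12; it takes 1 hour, so it must start by 12 − 1 = hour 11.
Primary fermentation has to be done before conditioning (must start by hour 11). That means finishing by hour 11, i.e. starting by 11 − 4 = hour 7.
Since primary fermentation (must start by hour 7, minus 3-hour gap → hour 4) depends on it, pitching must finish by hour 4. Backing off its 1-hour duration gives a latest start of hour 3.

3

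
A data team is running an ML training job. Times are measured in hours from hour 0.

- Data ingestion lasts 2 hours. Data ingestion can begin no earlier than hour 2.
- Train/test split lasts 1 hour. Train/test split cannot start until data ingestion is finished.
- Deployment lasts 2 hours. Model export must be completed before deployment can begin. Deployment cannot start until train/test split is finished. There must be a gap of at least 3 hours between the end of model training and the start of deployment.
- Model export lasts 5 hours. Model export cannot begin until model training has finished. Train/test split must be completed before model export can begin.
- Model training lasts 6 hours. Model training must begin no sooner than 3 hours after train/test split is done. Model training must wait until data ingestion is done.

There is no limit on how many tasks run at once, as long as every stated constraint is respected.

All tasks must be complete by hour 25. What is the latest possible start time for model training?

12

To finish by hour 25, deployment (duration 2) must start no later than hour 23.
Model export has to be done before deployment (must start by hour 23). That means finishing by hour 23, i.e. starting by 23 − 5 = hour 18.
Model training feeds model export (must start by hour 18); deployment (must start by hour 23, minus 3-hour gap → hour 20). Taking the minimum, model training must finish by hour 18 and start by 18 − 6 = hour 12.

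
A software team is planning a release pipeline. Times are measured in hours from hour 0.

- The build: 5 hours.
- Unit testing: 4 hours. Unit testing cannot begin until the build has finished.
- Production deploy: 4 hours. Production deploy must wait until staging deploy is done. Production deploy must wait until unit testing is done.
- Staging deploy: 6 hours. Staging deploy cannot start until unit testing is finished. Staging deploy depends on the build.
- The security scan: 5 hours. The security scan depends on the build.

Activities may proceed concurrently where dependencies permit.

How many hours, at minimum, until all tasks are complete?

19

The build has no prerequisites, so it starts at hour 0 and finishes at hour 5.
The security scan waits on the build (finishes hour 5), so it starts at hour 5 and finishes at 5 + 5 = hour 10.
After the build (finishes hour 5), unit testing can start at hour 5 and finishes at hour 9.
Staging deploy cannot start until unit testing (finishes hour 9); the build (finishes hour 5). The controlling bound is hour 9, so staging deploy finishes at 9 + 6 = hour 15.
Production deploy cannot start until staging deploy (finishes hour 15); unit testing (finishes hour 9). The controlling bound is hour 15, so production deploy finishes at 15 + 4 = hour 19.
All tasks are finished once the last one completes. Finish times: The build at 5, Unit testing at 9, The security scan at 10, Staging deploy at 15, Production deploy at 19. The latest is hour 19.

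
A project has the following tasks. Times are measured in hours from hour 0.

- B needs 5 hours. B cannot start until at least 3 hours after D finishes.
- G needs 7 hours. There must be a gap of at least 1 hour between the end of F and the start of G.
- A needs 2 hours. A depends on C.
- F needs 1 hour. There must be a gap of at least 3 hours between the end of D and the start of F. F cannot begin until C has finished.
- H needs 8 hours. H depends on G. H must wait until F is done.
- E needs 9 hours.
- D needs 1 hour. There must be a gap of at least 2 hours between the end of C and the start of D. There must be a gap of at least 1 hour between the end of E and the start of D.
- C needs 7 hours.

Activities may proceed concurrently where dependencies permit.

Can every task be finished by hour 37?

Nothing blocks E, so it runs from hour 0 to hour 9.
C can start immediately at hour 0; it finishes at hour 7.
D has to wait for C (finishes hour 7, plus 2-hour gap → hour 9); E (finishes hour 9, plus 1-hour gap → hour 10). The latest of these is hour 10, so D runs hour 10 to 10 + 1 = hour 11.
F has to wait for D (finishes hour 11, plus 3-hour gap → hour 14); C (finishes hour 7). The latest of these is hour 14, so F runs hour 14 to 14 + 1 = hour 15.
G waits on F (finishes hour 15, plus 1-hour gap → hour 16), so it starts at hour 16 and finishes at 16 + 7 = hour 23.
H has to wait for G (finishes hour 23); F (finishes hour 15). The latest of these is hour 23, so H runs hour 23 to 23 + 8 = hour 31.
B waits on D (finishes hour 11, plus 3-hour gap → hour 14), so it starts at hour 14 and finishes at 14 + 5 = hour 19.
A cannot begin until C (finishes hour 7). It runs from hour 7 to 7 + 2 = hour 9.
Every task is finished by hour 31, which is no later than the deadline of 37, so the schedule is feasible.

Yes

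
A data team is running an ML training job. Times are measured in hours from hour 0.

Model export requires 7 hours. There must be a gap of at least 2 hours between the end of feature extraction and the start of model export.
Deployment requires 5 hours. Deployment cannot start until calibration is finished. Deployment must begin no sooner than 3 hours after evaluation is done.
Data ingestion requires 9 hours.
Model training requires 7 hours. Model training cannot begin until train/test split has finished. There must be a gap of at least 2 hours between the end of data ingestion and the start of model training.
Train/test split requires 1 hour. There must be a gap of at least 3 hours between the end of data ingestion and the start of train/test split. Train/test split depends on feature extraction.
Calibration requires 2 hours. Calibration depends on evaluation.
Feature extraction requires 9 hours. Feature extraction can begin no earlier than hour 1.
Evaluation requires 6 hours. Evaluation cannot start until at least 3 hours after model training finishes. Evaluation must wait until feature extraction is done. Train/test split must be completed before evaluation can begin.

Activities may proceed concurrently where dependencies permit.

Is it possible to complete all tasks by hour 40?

Feature extraction cannot begin until its own release at hour 1. It runs from hour 1 to 1 + 9 = hour 10.
Model export waits on feature extraction (finishes hour 10, plus 2-hour gap → hour 12), so it starts at hour 12 and finishes at 12 + 7 = hour 19.
Nothing blocks data ingestion, so it runs from hour 0 to hour 9.
Train/test split has to wait for data ingestion (finishes hour 9, plus 3-hour gap → hour 12); feature extraction (finishes hour 10). The latest of these is hour 12, so train/test split runs hour 12 to 12 + 1 = hour 13.
Model training needs all of train/test split (finishes hour 13); data ingestion (finishes hour 9, plus 2-hour gap → hour 11). That puts its earliest start at hour 13; it finishes at 13 + 7 = hour 20.
Evaluation cannot start until model training (finishes hour 20, plus 3-hour gap → hour 23); feature extraction (finishes hour 10); train/test split (finishes hour 13). The controlling bound is hour 23, so evaluation finishes at 23 + 6 = hour 29.
Calibration waits on evaluation (finishes hour 29), so it starts at hour 29 and finishes at 29 + 2 = hour 31.
Deployment has to wait for calibration (finishes hour 31); evaluation (finishes hour 29, plus 3-hour gap → hour 32). The latest of these is hour 32, so deployment runs hour 32 to 32 + 5 = hour 37.
Every task is finished by hour 37, which is no later than the deadline of 40, so the schedule is feasible.

Yes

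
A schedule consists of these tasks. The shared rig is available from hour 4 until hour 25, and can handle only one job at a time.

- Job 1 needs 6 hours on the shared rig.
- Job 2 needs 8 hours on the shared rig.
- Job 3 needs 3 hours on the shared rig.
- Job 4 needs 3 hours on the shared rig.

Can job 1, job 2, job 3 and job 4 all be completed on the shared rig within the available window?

Yes

The shared rig window is 25 − 4 = 21 hours.
Running back to back, the jobs need 6 + 8 + 3 + 3 = 20 hours on the shared rig.
Since 20 ≤ 21, they fit within the window.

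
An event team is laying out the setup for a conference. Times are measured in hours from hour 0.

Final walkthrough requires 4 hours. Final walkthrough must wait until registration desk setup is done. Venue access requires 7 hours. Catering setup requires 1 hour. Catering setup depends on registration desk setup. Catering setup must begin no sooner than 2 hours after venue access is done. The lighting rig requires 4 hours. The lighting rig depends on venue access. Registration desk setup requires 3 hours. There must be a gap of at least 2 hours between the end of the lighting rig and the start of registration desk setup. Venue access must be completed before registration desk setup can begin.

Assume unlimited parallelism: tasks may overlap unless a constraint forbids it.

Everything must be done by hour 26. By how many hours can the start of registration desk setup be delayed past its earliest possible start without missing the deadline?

Venue access can start immediately at hour 0; it finishes at hour 7.
The lighting rig cannot begin until venue access (finishes hour 7). It runs from hour 7 to 7 + 4 = hour 11.
For registration desk setup: the lighting rig (finishes hour 11, plus 2-hour gap → hour 13); venue access (finishes hour 7). Taking the maximum gives a start of hour 13, and it finishes at 13 + 3 = hour 16.

Working backward from the deadline:
Nothing follows catering setup; the deadline of hour 26 is its only limit. It must start by 26 − 1 = hour 25.
Final walkthrough must finish by hour 26; it takes 4 hours, so it must start by 26 − 4 = hour 22.
Registration desk setup feeds catering setup (must start by hour 25); final walkthrough (must start by hour 22). Taking the minimum, registration desk setup must finish by hour 22 and start by 22 − 3 = hour 19.
So registration desk setup can start as early as hour 13 and as late as hour 19, giving 19 − 13 = 6 hours of slack.

6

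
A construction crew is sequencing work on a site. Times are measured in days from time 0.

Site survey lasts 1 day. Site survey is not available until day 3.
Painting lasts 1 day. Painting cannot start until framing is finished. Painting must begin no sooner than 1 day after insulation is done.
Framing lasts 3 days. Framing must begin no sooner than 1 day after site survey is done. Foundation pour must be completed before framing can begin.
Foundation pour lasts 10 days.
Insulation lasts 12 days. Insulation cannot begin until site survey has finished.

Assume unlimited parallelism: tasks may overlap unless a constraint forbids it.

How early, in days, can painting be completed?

Nothing blocks foundation pour, so it runs from day 0 to day 10.
Site survey waits on its own release at day 3, so it starts at day 3 and finishes at 3 + 1 = day 4.
Insulation cannot begin until site survey (finishes day 4). It runs from day 4 to 4 + 12 = day 16.
For framing: site survey (finishes day 4, plus 1-day gap → day 5); foundation pour (finishes day 10). Taking the maximum gives a start of day 10, and it finishes at 10 + 3 = day 13.
Painting has to wait for framing (finishes day 13); insulation (finishes day 16, plus 1-day gap → day 17). The latest of these is day 17, so painting runs day 17 to 17 + 1 = day 18.

18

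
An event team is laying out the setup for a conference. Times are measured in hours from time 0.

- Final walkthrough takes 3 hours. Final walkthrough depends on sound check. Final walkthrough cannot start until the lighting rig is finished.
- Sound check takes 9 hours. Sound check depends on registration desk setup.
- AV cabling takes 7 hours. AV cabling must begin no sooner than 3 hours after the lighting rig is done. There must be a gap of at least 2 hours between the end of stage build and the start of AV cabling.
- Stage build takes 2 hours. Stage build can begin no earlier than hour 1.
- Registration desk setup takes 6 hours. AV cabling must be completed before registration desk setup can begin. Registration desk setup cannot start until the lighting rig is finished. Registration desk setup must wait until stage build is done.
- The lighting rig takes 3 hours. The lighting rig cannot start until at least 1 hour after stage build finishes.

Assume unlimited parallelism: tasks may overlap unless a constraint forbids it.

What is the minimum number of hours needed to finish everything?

35

Stage build waits on its own release at hour 1, so it starts at hour 1 and finishes at 1 + 2 = hour 3.
After stage build (finishes hour 3, plus 1-hour gap → hour 4), the lighting rig can start at hour 4 and finishes at hour 7.
AV cabling has to wait for the lighting rig (finishes hour 7, plus 3-hour gap → hour 10); stage build (finishes hour 3, plus 2-hour gap → hour 5). The latest of these is hour 10, so AV cabling runs hour 10 to 10 + 7 = hour 17.
Registration desk setup has to wait for AV cabling (finishes hour 17); the lighting rig (finishes hour 7); stage build (finishes hour 3). The latest of these is hour 17, so registration desk setup runs hour 17 to 17 + 6 = hour 23.
Sound check cannot begin until registration desk setup (finishes hour 23). It runs from hour 23 to 23 + 9 = hour 32.
Final walkthrough cannot start until sound check (finishes hour 32); the lighting rig (finishes hour 7). The controlling bound is hour 32, so final walkthrough finishes at 32 + 3 = hour 35.
All tasks are finished once the last one completes. Finish times: Stage build at 3, The lighting rig at 7, AV cabling at 17, Registration desk setup at 23, Sound check at 32, Final walkthrough at 35. The latest is hour 35.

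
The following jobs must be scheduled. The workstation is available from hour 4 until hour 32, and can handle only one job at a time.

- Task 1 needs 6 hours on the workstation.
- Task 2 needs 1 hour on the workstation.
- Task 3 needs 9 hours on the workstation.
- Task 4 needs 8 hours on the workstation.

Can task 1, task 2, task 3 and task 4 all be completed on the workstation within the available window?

The workstation window is 32 − 4 = 28 hours.
Running back to back, the jobs need 6 + 1 + 9 + 8 = 24 hours on the workstation.
Since 24 ≤ 28, they fit within the window.

Yes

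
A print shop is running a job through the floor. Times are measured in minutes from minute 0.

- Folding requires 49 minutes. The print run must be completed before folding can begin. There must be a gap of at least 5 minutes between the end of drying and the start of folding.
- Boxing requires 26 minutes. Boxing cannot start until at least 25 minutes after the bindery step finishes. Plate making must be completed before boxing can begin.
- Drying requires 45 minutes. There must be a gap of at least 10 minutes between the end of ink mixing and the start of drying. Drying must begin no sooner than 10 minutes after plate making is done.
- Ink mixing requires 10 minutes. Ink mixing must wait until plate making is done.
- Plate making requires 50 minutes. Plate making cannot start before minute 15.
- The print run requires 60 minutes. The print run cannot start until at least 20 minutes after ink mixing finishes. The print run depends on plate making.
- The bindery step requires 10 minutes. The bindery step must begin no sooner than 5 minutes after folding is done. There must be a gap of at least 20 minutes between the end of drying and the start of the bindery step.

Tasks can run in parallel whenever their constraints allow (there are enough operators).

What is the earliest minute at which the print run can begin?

95

After its own release at minute 15, plate making can start at minute 15 and finishes at minute 65.
Ink mixing cannot begin until plate making (finishes minute 65). It runs from minute 65 to 65 + 10 = minute 75.
The print run waits on ink mixing (finishes minute 75, plus 20-minute gap → minute 95); plate making (finishes minute 65). The latest of these is minute 95, which is the earliest the print run can start.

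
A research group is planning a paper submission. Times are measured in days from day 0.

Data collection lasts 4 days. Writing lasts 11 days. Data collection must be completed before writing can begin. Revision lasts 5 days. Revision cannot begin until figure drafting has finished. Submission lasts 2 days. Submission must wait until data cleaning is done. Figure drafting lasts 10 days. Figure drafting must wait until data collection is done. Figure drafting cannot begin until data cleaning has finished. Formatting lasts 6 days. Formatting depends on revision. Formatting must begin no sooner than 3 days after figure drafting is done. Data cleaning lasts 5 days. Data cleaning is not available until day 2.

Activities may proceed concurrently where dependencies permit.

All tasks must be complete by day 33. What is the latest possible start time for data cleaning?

Formatting must finish by day 33; it takes 6 days, so it must start by 33 − 6 = day 27.
Since formatting (must start by day 27) depends on it, revision must finish by day 27. Backing off its 5-day duration gives a latest start of day 22.
Figure drafting must finish in time for revision (must start by day 22); formatting (must start by day 27, minus 3-day gap → day 24). The tightest is day 22, so figure drafting must start by 22 − 10 = day 12.
Submission must finish by day 33; it takes 2 days, so it must start by 33 − 2 = day 31.
Data cleaning feeds figure drafting (must start by day 12); submission (must start by day 31). Taking the minimum, data cleaning must finish by day 12 and start by 12 − 5 = day 7.

7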